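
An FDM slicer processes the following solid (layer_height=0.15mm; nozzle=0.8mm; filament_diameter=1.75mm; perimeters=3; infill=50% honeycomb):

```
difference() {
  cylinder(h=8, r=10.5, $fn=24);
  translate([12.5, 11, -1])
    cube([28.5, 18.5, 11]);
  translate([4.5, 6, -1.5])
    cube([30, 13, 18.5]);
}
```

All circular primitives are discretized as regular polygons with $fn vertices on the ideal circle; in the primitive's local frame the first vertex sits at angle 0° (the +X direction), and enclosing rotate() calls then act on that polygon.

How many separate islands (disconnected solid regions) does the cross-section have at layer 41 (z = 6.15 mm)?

At z = 6.15 mm: the r=10.5 cylinder gives a regular 24-gon of circumradius 10.5 (constant along its height); the cube at (12.5, 11) (footprint 28.5×18.5) is included at this height; the cube at (4.5, 6) (footprint 30×13) is included at this height; Subtracting the remaining from the first: starting from the r=10.5 cylinder, the 28.5×18.5 cube at (12.5, 11) misses the remaining region (no effect); the 30×13 cube at (4.5, 6) partially overlaps it — only the 8.13 mm² overlap (of its 390.00 mm²) is removed, clipping the outline — 1 connected region. Overall, the cross-section is a single solid region. Island count = 1.

1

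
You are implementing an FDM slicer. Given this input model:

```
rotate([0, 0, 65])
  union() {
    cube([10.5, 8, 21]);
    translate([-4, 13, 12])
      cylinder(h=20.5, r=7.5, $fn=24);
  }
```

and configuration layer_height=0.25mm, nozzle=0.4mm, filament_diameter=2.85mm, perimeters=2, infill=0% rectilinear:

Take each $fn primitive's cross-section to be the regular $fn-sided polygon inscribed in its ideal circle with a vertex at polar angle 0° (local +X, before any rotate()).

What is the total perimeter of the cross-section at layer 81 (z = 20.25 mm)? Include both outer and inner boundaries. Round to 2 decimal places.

At z = 20.25 mm: the 10.5×8 cube contributes its full rectangle (perimeter 37.00 mm); the cylinder at (-4, 13): section is a regular 24-gon, circumradius r=7.5 (perimeter = 2·24·7.500·sin(180°/24) = 46.99 mm); Combining (union): the regions partially overlap (shared area 1.08 mm²), so the edge portions inside another operand are dropped and the merged outline is re-measured after clipping — boundary = 79.12 mm; (whole slice rotated 65° about Z — lengths, areas and connectivity unchanged). Overall, the cross-section is a single solid region. Total boundary length (outer) = 79.12 mm.

79.12 mm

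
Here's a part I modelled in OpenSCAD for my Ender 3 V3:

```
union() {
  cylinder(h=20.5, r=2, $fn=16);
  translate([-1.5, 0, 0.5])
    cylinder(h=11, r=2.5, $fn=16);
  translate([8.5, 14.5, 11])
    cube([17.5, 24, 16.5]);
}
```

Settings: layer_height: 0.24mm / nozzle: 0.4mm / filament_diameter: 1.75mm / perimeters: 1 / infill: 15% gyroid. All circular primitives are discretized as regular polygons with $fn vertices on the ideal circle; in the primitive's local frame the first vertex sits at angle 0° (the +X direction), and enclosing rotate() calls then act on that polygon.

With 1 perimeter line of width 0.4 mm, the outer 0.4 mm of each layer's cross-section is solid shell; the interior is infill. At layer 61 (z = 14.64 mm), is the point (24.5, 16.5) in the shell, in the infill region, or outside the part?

At z = 14.64 mm: the r=2 cylinder contributes a regular 16-gon of circumradius 2; the cylinder at (-1.5, 0) does not reach this height (z outside [0.5, 11.5]); the 17.5×24 cube at (8.5, 14.5) contributes its full rectangle; Taking the union: the 2 present regions are separate (no shared area or edge), so areas and boundary lengths simply add and each stays a separate island — 2 connected regions. Overall, the cross-section has 2 separate islands. The nearest boundary edge runs (26.00, 38.50)→(26.00, 14.50); distance from the point to it = 1.50 mm. (Shell/infill is judged within the island containing the point — the largest one.) The point is inside the cross-section and 1.50 mm from the nearest boundary — more than the 0.4 mm shell width (1 × 0.4), so it's in the infill interior.

infill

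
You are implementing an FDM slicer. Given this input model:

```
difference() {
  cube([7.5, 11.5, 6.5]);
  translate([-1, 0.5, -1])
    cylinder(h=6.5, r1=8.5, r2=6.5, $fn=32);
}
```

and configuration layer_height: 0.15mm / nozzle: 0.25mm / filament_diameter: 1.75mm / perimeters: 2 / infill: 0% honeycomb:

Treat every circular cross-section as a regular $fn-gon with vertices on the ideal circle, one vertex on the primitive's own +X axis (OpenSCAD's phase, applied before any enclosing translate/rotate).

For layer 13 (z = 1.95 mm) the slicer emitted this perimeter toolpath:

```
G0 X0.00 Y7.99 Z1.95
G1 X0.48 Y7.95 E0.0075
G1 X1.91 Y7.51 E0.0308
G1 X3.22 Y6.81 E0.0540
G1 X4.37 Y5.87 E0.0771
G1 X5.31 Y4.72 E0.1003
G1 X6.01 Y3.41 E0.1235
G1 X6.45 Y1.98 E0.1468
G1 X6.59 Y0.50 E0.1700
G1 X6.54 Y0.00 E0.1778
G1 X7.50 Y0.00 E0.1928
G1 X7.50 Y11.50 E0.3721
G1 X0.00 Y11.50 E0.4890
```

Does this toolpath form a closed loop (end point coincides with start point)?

no

Start point (G0): (0.00, 7.99). End point (last G1): the path does not return to the start — open.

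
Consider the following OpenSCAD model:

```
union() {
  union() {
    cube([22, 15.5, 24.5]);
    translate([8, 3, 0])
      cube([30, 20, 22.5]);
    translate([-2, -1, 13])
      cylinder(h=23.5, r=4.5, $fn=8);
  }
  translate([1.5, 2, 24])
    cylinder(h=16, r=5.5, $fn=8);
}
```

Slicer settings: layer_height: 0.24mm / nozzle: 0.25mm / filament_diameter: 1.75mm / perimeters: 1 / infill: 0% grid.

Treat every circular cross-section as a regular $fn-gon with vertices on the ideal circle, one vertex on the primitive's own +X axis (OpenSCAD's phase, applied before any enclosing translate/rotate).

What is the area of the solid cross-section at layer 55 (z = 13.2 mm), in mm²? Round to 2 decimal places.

At z = 13.2 mm: the cube is present — its section is the full 22×15.5 rectangle (area 341.00 mm²); the cube at (8, 3) (footprint 30×20) is included at this height (area 600.00 mm²); the r=4.5 cylinder at (-2, -1) contributes a regular 8-gon of circumradius 4.5 (area = (8/2)·4.500²·sin(360°/8) = 57.28 mm²); Taking the union: the regions partially overlap — summed areas 998.28 mm² minus the doubly-counted overlap 178.85 mm² gives 819.42 mm² — area = 819.42 mm²; the cylinder at (1.5, 2) is not intersected at this z (z outside [24, 40]); Taking the union: only that combined region is present, so the union is just that shape — area = 819.42 mm². Overall, the cross-section is a single solid region. Net area = 819.42 mm².

819.42 mm²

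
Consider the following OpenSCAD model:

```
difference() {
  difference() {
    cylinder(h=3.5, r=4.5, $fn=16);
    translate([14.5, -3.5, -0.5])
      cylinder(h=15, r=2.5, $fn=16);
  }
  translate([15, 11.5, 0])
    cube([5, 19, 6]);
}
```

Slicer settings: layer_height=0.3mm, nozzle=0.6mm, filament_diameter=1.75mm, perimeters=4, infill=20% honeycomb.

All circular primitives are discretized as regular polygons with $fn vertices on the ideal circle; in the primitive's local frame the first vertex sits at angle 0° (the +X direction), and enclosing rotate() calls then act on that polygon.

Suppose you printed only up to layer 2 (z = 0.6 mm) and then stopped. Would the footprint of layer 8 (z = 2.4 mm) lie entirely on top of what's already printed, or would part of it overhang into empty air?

entirely on top

Compare the two slices. At z = 0.6: the cylinder: section is a regular 16-gon, circumradius r=4.5 (area = (16/2)·4.500²·sin(360°/16) = 61.99 mm²); the r=2.5 cylinder at (14.5, -3.5) gives a regular 16-gon of circumradius 2.5 (constant along its height) (area = (16/2)·2.500²·sin(360°/16) = 19.13 mm²); Subtracting the remaining from the first: starting from the r=4.5 cylinder (61.99 mm²), the r=2.5 cylinder at (14.5, -3.5) misses the remaining region (no effect) — area = 61.99 mm²; the cube at (15, 11.5) (footprint 5×19) is included at this height (area 95.00 mm²); Subtracting the remaining from the first: starting from the result so far (61.99 mm²), the 5×19 cube at (15, 11.5) misses the remaining region (no effect) — area = 61.99 mm². At z = 2.4: the r=4.5 cylinder gives a regular 16-gon of circumradius 4.5 (constant along its height) (area = (16/2)·4.500²·sin(360°/16) = 61.99 mm²); the r=2.5 cylinder at (14.5, -3.5) gives a regular 16-gon of circumradius 2.5 (constant along its height) (area = (16/2)·2.500²·sin(360°/16) = 19.13 mm²); Subtracting the remaining from the first: starting from the r=4.5 cylinder (61.99 mm²), the r=2.5 cylinder at (14.5, -3.5) misses the remaining region (no effect) — area = 61.99 mm²; the 5×19 cube at (15, 11.5) contributes its full rectangle (area 95.00 mm²); After the difference (first − rest): starting from that combined region (61.99 mm²), the 5×19 cube at (15, 11.5) misses the remaining region (no effect) — area = 61.99 mm². Checking containment: the cross-section at z = 2.4 is a subset of the cross-section at z = 0.6.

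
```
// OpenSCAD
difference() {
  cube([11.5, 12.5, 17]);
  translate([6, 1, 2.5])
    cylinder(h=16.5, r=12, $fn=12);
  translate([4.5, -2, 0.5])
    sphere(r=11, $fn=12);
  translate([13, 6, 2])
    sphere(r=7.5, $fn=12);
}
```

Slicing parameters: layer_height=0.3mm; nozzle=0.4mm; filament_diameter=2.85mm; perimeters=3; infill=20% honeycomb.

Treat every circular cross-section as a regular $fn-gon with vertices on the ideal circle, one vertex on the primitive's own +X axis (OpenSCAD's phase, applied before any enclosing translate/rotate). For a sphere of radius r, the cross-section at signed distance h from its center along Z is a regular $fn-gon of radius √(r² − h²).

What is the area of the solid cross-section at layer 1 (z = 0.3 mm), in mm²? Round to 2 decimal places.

At z = 0.3 mm: the 11.5×12.5 cube contributes its full rectangle (area 143.75 mm²); the cylinder at (6, 1) is not intersected at this z (z outside [2.5, 19]); the r=11 sphere at (4.5, -2) contributes a regular 12-gon of circumradius √(11²−0.2²) = 10.998 (area = (12/2)·10.998²·sin(360°/12) = 362.88 mm²); the r=7.5 sphere at (13, 6) contributes a regular 12-gon of circumradius √(7.5²−1.7²) = 7.305 (area = (12/2)·7.305²·sin(360°/12) = 160.08 mm²); After the difference (first − rest): starting from the 11.5×12.5 cube (143.75 mm²), the r=11 sphere at (4.5, -2) partially overlaps it — only the 93.38 mm² overlap (of its 362.88 mm²) is removed, clipping the outline; the r=7.5 sphere at (13, 6) partially overlaps it — only the 19.75 mm² overlap (of its 160.08 mm²) is removed, clipping the outline — area = 30.62 mm². Overall, the cross-section is a single solid region. Net area = 30.62 mm².

30.62 mm²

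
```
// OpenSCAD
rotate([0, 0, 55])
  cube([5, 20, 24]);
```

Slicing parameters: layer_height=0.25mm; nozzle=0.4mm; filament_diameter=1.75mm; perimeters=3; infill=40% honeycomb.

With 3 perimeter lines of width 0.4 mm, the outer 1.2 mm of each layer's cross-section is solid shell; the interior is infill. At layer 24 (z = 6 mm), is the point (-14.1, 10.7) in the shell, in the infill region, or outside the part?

At z = 6 mm: the 5×20 cube contributes its full rectangle; (rotated 55° about Z; rotation is an isometry so areas/perimeters/island counts are preserved). Overall, the cross-section is a single solid region. Undo the 55° rotation: the query point maps to (0.677, 17.687) in the un-rotated model frame. The nearest boundary edge runs (0.00, 20.00)→(0.00, 0.00); distance from the point to it = 0.68 mm. The point is inside the cross-section, 0.68 mm from the nearest boundary — within the 1.2 mm shell band (3 × 0.4).

shell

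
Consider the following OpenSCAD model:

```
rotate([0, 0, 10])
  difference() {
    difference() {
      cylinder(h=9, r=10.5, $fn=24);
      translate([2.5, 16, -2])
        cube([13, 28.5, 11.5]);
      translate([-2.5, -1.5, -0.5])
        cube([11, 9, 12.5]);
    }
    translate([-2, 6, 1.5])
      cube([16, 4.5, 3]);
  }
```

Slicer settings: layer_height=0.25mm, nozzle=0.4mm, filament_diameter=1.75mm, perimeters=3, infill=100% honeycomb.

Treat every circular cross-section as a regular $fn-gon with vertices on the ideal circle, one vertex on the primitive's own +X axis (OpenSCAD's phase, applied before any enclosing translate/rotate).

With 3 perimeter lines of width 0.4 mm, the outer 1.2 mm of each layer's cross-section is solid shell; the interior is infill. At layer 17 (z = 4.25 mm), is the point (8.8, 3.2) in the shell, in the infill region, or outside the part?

At z = 4.25 mm: the r=10.5 cylinder contributes a regular 24-gon of circumradius 10.5; the cube at (2.5, 16) (footprint 13×28.5) is included at this height; the cube at (-2.5, -1.5) (footprint 11×9) is included at this height; Taking the first minus the rest: starting from the r=10.5 cylinder, the 13×28.5 cube at (2.5, 16) misses the remaining region (no effect); the 11×9 cube at (-2.5, -1.5) partially overlaps it — only the 98.16 mm² overlap (of its 99.00 mm²) is removed, clipping the outline — 1 connected region; the cube at (-2, 6) is present — its section is the full 16×4.5 rectangle; Subtracting the remaining from the first: starting from that combined region, the 16×4.5 cube at (-2, 6) partially overlaps it — only the 20.42 mm² overlap (of its 72.00 mm²) is removed, clipping the outline — 1 connected region; (rotated 10° about Z; rotation is an isometry so areas/perimeters/island counts are preserved). Overall, the cross-section is a single solid region. Undo the 10° rotation: the query point maps to (9.222, 1.623) in the un-rotated model frame. The nearest boundary edge runs (8.50, -1.50)→(8.50, 6.00); distance from the point to it = 0.72 mm. The point is inside the cross-section, 0.72 mm from the nearest boundary — within the 1.2 mm shell band (3 × 0.4).

shell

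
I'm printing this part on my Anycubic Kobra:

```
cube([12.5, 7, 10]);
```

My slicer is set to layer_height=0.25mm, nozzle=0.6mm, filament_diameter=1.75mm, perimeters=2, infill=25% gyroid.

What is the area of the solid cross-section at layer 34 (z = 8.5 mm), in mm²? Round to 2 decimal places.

87.50 mm²

At z = 8.5 mm: the cube is present — its section is the full 12.5×7 rectangle (area 87.50 mm²). Overall, the cross-section is a single solid region. Net area = 87.50 mm².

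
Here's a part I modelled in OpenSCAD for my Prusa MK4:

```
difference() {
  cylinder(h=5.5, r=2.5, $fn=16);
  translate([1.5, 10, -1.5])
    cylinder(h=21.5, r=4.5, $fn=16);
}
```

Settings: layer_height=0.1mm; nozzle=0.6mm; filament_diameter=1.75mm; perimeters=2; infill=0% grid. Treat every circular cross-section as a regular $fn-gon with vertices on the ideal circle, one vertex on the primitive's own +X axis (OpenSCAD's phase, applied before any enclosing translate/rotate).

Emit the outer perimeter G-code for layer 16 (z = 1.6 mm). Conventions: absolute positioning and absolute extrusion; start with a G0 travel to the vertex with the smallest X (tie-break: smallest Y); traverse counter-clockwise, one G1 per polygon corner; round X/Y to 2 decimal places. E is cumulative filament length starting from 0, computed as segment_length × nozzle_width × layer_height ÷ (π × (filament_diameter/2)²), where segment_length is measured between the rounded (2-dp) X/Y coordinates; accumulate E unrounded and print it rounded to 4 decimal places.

G0 X-2.50 Y0.00 Z1.60
G1 X-2.31 Y-0.96 E0.0244
G1 X-1.77 Y-1.77 E0.0487
G1 X-0.96 Y-2.31 E0.0730
G1 X0.00 Y-2.50 E0.0974
G1 X0.96 Y-2.31 E0.1218
G1 X1.77 Y-1.77 E0.1461
G1 X2.31 Y-0.96 E0.1704
G1 X2.50 Y0.00 E0.1948
G1 X2.31 Y0.96 E0.2192
G1 X1.77 Y1.77 E0.2435
G1 X0.96 Y2.31 E0.2678
G1 X0.00 Y2.50 E0.2922
G1 X-0.96 Y2.31 E0.3166
G1 X-1.77 Y1.77 E0.3409
G1 X-2.31 Y0.96 E0.3652
G1 X-2.50 Y0.00 E0.3896

At z = 1.6 mm: the cylinder: section is a regular 16-gon, circumradius r=2.5; the cylinder at (1.5, 10): section is a regular 16-gon, circumradius r=4.5; Subtracting the remaining from the first: starting from the r=2.5 cylinder, the r=4.5 cylinder at (1.5, 10) misses the remaining region (no effect) — 1 connected region. The outline is a single polygon with 16 vertices. Extrusion per mm of travel: 0.6 × 0.1 / (π × 0.875²) = 0.024945. Accumulating E over each segment gives final E = 0.3896.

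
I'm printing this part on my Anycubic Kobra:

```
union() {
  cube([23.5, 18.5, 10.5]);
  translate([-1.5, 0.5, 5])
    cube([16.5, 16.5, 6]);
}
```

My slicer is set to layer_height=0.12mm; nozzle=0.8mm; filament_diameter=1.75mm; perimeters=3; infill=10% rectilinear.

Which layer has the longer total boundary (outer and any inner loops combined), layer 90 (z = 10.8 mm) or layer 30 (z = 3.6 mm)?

Layer 90 (z = 10.8): the cube is absent (z outside [0, 10.5]); the cube at (-1.5, 0.5) (footprint 16.5×16.5) is included at this height (perimeter 66.00 mm); Taking the union: only the 16.5×16.5 cube at (-1.5, 0.5) is present, so the union is just that shape — boundary = 66.00 mm. So its perimeter = 66.00 mm. Layer 30 (z = 3.6): the cube is present — its section is the full 23.5×18.5 rectangle (perimeter 84.00 mm); the cube at (-1.5, 0.5) is not intersected at this z (z outside [5, 11]); Combining (union): only the 23.5×18.5 cube is present, so the union is just that shape — boundary = 84.00 mm. So its perimeter = 84.00 mm. Layer 30 is larger (84.00 vs 66.00 mm).

layer 30 (z = 3.6 mm)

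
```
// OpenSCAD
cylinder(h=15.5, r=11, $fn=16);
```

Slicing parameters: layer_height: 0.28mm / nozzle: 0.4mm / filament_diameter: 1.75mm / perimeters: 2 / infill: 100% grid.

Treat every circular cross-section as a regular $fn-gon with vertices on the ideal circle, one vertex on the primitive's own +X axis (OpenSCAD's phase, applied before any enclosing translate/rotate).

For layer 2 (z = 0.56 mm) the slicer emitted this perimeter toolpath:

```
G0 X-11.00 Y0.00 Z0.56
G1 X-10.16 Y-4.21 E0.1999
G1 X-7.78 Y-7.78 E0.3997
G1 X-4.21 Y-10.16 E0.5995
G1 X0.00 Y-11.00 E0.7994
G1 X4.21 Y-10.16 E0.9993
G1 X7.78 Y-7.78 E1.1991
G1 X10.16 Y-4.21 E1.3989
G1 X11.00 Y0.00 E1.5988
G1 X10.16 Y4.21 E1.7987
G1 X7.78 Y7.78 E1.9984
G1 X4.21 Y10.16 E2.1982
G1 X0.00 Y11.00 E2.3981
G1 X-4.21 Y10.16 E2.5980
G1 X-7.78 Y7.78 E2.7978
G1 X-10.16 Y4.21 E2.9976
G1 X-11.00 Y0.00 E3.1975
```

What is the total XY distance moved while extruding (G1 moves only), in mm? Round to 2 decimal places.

Sum the Euclidean lengths of each G1 segment: total = 68.67 mm.

68.67 mm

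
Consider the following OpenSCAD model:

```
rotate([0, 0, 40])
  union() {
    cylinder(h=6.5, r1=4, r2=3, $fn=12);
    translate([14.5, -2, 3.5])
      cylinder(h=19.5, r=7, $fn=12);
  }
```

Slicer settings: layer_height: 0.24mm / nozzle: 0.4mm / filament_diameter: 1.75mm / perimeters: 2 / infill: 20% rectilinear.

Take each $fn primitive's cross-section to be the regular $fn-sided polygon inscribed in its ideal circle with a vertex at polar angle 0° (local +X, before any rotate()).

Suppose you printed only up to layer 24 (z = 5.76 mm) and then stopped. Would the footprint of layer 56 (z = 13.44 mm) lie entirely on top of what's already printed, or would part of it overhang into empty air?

Compare the two slices. At z = 5.76: the cone contributes a regular 12-gon of circumradius 3.114 (interpolated between r1=4 and r2=3 at t=0.886) (area = (12/2)·3.114²·sin(360°/12) = 29.09 mm²); the r=7 cylinder at (14.5, -2) gives a regular 12-gon of circumradius 7 (constant along its height) (area = (12/2)·7.000²·sin(360°/12) = 147.00 mm²); Combining (union): the 2 present regions are separate (no shared area or edge), so areas and boundary lengths simply add and each stays a separate island — area = 176.09 mm²; (rotated 40° about Z; rotation is an isometry so areas/perimeters/island counts are preserved). At z = 13.44: the cone does not reach this height (z outside [0, 6.5]); the cylinder at (14.5, -2): section is a regular 12-gon, circumradius r=7 (area = (12/2)·7.000²·sin(360°/12) = 147.00 mm²); Combining (union): only the r=7 cylinder at (14.5, -2) is present, so the union is just that shape — area = 147.00 mm²; (whole slice rotated 40° about Z — lengths, areas and connectivity unchanged). Checking containment: the cross-section at z = 13.44 is a subset of the cross-section at z = 5.76.

entirely on top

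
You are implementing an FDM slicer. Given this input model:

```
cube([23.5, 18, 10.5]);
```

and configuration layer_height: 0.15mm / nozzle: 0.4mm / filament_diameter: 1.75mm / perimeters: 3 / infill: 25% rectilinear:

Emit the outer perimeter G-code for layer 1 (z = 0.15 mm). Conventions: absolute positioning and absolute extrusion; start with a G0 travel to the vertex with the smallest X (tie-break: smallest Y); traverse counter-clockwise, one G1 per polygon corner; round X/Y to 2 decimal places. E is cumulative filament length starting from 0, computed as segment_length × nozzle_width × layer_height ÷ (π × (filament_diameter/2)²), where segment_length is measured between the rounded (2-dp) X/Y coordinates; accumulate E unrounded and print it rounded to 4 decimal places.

At z = 0.15 mm: the 23.5×18 cube contributes its full rectangle. The outline is a single polygon with 4 vertices. Extrusion per mm of travel: 0.4 × 0.15 / (π × 0.875²) = 0.024945. Accumulating E over each segment gives final E = 2.0704.

G0 X0.00 Y0.00 Z0.15
G1 X23.50 Y0.00 E0.5862
G1 X23.50 Y18.00 E1.0352
G1 X0.00 Y18.00 E1.6214
G1 X0.00 Y0.00 E2.0704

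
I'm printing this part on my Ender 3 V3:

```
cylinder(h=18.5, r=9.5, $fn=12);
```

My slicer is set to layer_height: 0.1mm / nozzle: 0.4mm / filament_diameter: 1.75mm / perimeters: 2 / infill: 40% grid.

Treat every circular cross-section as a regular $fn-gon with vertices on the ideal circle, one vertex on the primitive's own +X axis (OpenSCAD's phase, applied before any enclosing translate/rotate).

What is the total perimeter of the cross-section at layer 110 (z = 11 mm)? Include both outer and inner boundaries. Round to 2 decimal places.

59.01 mm

At z = 11 mm: the r=9.5 cylinder gives a regular 12-gon of circumradius 9.5 (constant along its height) (perimeter = 2·12·9.500·sin(180°/12) = 59.01 mm). Overall, the cross-section is a single solid region. Total boundary length (outer) = 59.01 mm.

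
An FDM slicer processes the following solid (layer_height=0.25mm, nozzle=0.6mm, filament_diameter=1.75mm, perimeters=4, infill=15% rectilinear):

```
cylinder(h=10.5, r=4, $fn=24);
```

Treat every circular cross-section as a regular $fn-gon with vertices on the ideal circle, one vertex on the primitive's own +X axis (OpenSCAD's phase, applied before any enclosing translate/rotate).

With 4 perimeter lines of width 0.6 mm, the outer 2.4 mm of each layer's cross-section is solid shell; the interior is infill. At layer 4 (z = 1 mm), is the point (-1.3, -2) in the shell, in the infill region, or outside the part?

At z = 1 mm: the r=4 cylinder contributes a regular 24-gon of circumradius 4. Overall, the cross-section is a single solid region. The nearest boundary edge runs (-2.83, -2.83)→(-2.00, -3.46); distance from the point to it = 1.59 mm. The point is inside the cross-section, 1.59 mm from the nearest boundary — within the 2.4 mm shell band (4 × 0.6).

shell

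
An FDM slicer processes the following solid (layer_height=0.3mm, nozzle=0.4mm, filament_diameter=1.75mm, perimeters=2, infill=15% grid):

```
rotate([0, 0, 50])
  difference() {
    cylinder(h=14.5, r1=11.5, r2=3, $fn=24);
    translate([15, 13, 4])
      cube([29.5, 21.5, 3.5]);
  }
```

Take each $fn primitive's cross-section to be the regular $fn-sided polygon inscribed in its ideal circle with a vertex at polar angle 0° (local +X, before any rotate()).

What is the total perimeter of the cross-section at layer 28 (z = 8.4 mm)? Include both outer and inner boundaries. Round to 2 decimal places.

41.20 mm

At z = 8.4 mm: the cone (r1=11.5→r2=3) has section circumradius 6.576 here — a regular 24-gon (perimeter = 2·24·6.576·sin(180°/24) = 41.20 mm); the cube at (15, 13) is absent (z outside [4, 7.5]); After the difference (first − rest): none of the subtracted shapes is present at this height, so the cone is unchanged — boundary = 41.20 mm; (rotated 50° about Z; rotation is an isometry so areas/perimeters/island counts are preserved). Overall, the cross-section is a single solid region. Total boundary length (outer) = 41.20 mm.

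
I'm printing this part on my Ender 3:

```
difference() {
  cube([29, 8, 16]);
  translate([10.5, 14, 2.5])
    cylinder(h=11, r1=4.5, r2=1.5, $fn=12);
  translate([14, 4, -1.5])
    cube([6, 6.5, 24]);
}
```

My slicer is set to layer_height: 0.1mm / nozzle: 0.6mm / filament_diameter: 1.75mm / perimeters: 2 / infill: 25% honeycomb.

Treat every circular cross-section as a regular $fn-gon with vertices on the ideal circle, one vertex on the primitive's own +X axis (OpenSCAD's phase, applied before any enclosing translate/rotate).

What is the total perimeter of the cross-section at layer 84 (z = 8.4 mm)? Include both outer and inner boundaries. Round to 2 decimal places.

82.00 mm

At z = 8.4 mm: the 29×8 cube contributes its full rectangle (perimeter 74.00 mm); the cone at (10.5, 14) (r1=4.5→r2=1.5) has section circumradius 2.891 here — a regular 12-gon (perimeter = 2·12·2.891·sin(180°/12) = 17.96 mm); the 6×6.5 cube at (14, 4) contributes its full rectangle (perimeter 25.00 mm); After the difference (first − rest): starting from the 29×8 cube, the cone at (10.5, 14) misses the remaining region (no effect); the 6×6.5 cube at (14, 4) partially overlaps it — only the 24.00 mm² overlap (of its 39.00 mm²) is removed, clipping the outline — boundary = 82.00 mm. Overall, the cross-section is a single solid region. Total boundary length (outer) = 82.00 mm.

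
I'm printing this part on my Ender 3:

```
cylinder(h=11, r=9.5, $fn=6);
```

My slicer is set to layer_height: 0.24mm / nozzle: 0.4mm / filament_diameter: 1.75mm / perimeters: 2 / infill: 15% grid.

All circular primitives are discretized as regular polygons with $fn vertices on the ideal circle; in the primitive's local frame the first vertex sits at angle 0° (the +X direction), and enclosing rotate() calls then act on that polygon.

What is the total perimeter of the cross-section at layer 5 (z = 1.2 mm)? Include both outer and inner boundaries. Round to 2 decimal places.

At z = 1.2 mm: the cylinder: section is a regular 6-gon, circumradius r=9.5 (perimeter = 2·6·9.500·sin(180°/6) = 57.00 mm). Overall, the cross-section is a single solid region. Total boundary length (outer) = 57.00 mm.

57.00 mm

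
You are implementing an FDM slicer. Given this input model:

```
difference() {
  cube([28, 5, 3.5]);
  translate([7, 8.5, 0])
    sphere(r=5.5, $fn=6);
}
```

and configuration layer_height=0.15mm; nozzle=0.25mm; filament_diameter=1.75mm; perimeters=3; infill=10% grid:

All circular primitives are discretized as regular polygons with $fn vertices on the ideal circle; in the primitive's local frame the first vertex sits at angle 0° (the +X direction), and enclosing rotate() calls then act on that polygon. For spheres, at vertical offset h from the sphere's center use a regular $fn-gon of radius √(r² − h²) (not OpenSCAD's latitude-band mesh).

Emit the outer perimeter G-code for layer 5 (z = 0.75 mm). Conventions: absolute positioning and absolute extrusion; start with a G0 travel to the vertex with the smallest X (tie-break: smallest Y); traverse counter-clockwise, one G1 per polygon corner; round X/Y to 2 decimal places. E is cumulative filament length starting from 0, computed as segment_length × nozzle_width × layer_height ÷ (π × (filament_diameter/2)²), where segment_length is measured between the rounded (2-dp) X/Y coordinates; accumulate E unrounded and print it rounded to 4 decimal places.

At z = 0.75 mm: the cube (footprint 28×5) is included at this height; the sphere at (7, 8.5): section is a regular 6-gon, circumradius = √(r²−h²) = √(5.5²−0.75²) = 5.449; Taking the first minus the rest: starting from the 28×5 cube, the r=5.5 sphere at (7, 8.5) partially overlaps it — only the 7.50 mm² overlap (of its 77.13 mm²) is removed, clipping the outline — 1 connected region. The outline is a single polygon with 8 vertices. Extrusion per mm of travel: 0.25 × 0.15 / (π × 0.875²) = 0.015591. Accumulating E over each segment gives final E = 1.0509.

G0 X0.00 Y0.00 Z0.75
G1 X28.00 Y0.00 E0.4365
G1 X28.00 Y5.00 E0.5145
G1 X10.43 Y5.00 E0.7884
G1 X9.72 Y3.78 E0.8104
G1 X4.28 Y3.78 E0.8952
G1 X3.57 Y5.00 E0.9172
G1 X0.00 Y5.00 E0.9729
G1 X0.00 Y0.00 E1.0509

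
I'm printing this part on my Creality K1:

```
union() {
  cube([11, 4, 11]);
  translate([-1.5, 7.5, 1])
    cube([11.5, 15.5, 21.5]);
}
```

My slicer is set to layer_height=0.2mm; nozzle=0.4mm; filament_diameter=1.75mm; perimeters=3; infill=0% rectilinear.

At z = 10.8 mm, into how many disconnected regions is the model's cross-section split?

2

At z = 10.8 mm: the 11×4 cube contributes its full rectangle; the 11.5×15.5 cube at (-1.5, 7.5) contributes its full rectangle; Taking the union: the 2 present regions are separate (no shared area or edge), so areas and boundary lengths simply add and each stays a separate island — 2 connected regions. The result has 2 disconnected regions.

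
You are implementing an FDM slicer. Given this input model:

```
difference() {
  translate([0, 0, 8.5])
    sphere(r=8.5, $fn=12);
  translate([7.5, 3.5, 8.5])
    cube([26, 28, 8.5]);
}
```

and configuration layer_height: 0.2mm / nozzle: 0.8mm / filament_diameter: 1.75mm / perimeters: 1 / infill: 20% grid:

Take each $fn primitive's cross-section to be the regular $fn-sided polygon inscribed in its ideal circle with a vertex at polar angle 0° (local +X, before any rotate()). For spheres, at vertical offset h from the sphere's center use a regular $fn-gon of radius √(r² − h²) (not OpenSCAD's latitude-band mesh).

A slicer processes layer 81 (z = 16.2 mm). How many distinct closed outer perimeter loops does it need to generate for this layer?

At z = 16.2 mm: the sphere: section is a regular 12-gon, circumradius = √(r²−h²) = √(8.5²−7.7²) = 3.600; the cube at (7.5, 3.5) is present — its section is the full 26×28 rectangle; Taking the first minus the rest: starting from the r=8.5 sphere, the 26×28 cube at (7.5, 3.5) misses the remaining region (no effect) — 1 connected region. The result has 1 disconnected region.

1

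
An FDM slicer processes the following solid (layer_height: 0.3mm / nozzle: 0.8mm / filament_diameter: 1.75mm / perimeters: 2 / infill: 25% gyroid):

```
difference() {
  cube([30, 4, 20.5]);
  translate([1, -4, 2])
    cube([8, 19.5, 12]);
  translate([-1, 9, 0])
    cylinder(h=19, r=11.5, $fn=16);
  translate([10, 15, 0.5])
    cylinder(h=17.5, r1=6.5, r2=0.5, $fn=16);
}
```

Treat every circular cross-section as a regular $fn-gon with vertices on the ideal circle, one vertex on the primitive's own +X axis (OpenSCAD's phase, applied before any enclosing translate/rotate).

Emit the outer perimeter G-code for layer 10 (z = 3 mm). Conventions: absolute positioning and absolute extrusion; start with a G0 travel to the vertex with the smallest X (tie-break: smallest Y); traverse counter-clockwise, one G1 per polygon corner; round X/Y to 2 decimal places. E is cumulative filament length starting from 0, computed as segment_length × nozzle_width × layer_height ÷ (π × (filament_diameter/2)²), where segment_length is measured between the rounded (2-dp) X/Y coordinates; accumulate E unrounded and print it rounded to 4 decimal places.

At z = 3 mm: the cube is present — its section is the full 30×4 rectangle; the cube at (1, -4) is present — its section is the full 8×19.5 rectangle; the r=11.5 cylinder at (-1, 9) gives a regular 16-gon of circumradius 11.5 (constant along its height); the cone at (10, 15) contributes a regular 16-gon of circumradius 5.643 (interpolated between r1=6.5 and r2=0.5 at t=0.143); Subtracting the remaining from the first: starting from the 30×4 cube, the 8×19.5 cube at (1, -4) partially overlaps it — only the 32.00 mm² overlap (of its 156.00 mm²) is removed, clipping the outline; the r=11.5 cylinder at (-1, 9) partially overlaps it — only the 4.04 mm² overlap (of its 404.88 mm²) is removed, clipping the outline; the cone at (10, 15) misses the remaining region (no effect) — 1 connected region. The outline is a single polygon with 5 vertices. Extrusion per mm of travel: 0.8 × 0.3 / (π × 0.875²) = 0.099780. Accumulating E over each segment gives final E = 4.9736.

G0 X9.00 Y0.00 Z3.00
G1 X30.00 Y0.00 E2.0954
G1 X30.00 Y4.00 E2.4945
G1 X9.22 Y4.00 E4.5679
G1 X9.00 Y3.66 E4.6084
G1 X9.00 Y0.00 E4.9736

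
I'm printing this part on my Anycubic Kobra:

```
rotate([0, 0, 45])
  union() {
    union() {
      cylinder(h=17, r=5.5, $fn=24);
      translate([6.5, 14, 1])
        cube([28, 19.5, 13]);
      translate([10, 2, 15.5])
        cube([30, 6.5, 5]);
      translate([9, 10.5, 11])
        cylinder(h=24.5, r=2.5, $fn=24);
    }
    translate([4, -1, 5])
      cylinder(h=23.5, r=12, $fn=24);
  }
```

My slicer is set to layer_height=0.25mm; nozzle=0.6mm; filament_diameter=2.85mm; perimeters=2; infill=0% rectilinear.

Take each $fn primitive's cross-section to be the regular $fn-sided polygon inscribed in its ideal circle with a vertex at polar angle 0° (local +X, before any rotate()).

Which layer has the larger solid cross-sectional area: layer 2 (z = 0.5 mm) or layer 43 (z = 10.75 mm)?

layer 43 (z = 10.75 mm)

Layer 2 (z = 0.5): the cylinder: section is a regular 24-gon, circumradius r=5.5 (area = (24/2)·5.500²·sin(360°/24) = 93.95 mm²); the cube at (6.5, 14) does not reach this height (z outside [1, 14]); the cube at (10, 2) does not reach this height (z outside [15.5, 20.5]); the cylinder at (9, 10.5) is absent (z outside [11, 35.5]); Merging all regions: only the r=5.5 cylinder is present, so the union is just that shape — area = 93.95 mm²; the cylinder at (4, -1) is not intersected at this z (z outside [5, 28.5]); Combining (union): only that combined region is present, so the union is just that shape — area = 93.95 mm²; (whole slice rotated 45° about Z — lengths, areas and connectivity unchanged). So its area = 93.95 mm². Layer 43 (z = 10.75): the cylinder: section is a regular 24-gon, circumradius r=5.5 (area = (24/2)·5.500²·sin(360°/24) = 93.95 mm²); the 28×19.5 cube at (6.5, 14) contributes its full rectangle (area 546.00 mm²); the cube at (10, 2) is not intersected at this z (z outside [15.5, 20.5]); the cylinder at (9, 10.5) is absent (z outside [11, 35.5]); Merging all regions: the 2 present regions are separate (no shared area or edge), so areas and boundary lengths simply add and each stays a separate island — area = 639.95 mm²; the r=12 cylinder at (4, -1) contributes a regular 24-gon of circumradius 12 (area = (24/2)·12.000²·sin(360°/24) = 447.24 mm²); Combining (union): the regions partially overlap — summed areas 1087.19 mm² minus the doubly-counted overlap 93.95 mm² gives 993.24 mm² — area = 993.24 mm²; (rotated 45° about Z; rotation is an isometry so areas/perimeters/island counts are preserved). So its area = 993.24 mm². Layer 43 is larger (993.24 vs 93.95 mm²).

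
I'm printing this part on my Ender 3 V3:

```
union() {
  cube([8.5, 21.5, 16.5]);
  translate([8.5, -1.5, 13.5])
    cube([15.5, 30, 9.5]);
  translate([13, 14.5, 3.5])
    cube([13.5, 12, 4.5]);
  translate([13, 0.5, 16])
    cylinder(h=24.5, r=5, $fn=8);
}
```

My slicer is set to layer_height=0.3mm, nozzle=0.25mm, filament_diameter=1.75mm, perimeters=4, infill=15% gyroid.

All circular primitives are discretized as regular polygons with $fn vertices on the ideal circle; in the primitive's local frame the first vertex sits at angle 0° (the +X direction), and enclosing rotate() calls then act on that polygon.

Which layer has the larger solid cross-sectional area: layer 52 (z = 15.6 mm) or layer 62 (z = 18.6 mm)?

Layer 52 (z = 15.6): the cube is present — its section is the full 8.5×21.5 rectangle (area 182.75 mm²); the cube at (8.5, -1.5) is present — its section is the full 15.5×30 rectangle (area 465.00 mm²); the cube at (13, 14.5) does not reach this height (z outside [3.5, 8]); the cylinder at (13, 0.5) is absent (z outside [16, 40.5]); Combining (union): the 2 present regions share edge segments without overlapping in area, so areas simply add but the touching pieces fuse into one outline (the shared edge portions become interior and drop out of the boundary) — area = 647.75 mm². So its area = 647.75 mm². Layer 62 (z = 18.6): the cube is absent (z outside [0, 16.5]); the 15.5×30 cube at (8.5, -1.5) contributes its full rectangle (area 465.00 mm²); the cube at (13, 14.5) is not intersected at this z (z outside [3.5, 8]); the r=5 cylinder at (13, 0.5) gives a regular 8-gon of circumradius 5 (constant along its height) (area = (8/2)·5.000²·sin(360°/8) = 70.71 mm²); Merging all regions: the regions partially overlap — summed areas 535.71 mm² minus the doubly-counted overlap 53.09 mm² gives 482.62 mm² — area = 482.62 mm². So its area = 482.62 mm². Layer 52 is larger (647.75 vs 482.62 mm²).

layer 52 (z = 15.6 mm)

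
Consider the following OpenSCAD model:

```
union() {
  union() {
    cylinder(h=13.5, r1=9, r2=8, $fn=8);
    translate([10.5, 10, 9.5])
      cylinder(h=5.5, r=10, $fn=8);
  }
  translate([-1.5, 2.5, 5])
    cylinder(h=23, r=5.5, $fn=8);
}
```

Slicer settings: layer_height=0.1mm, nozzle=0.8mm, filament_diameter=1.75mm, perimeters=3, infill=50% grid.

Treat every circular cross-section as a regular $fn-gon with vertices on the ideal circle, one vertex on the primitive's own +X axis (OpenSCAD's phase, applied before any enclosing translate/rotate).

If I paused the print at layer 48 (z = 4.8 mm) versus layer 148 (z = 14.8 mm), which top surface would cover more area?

layer 148 (z = 14.8 mm)

Layer 48 (z = 4.8): the cone (r1=9→r2=8) has section circumradius 8.644 here — a regular 8-gon (area = (8/2)·8.644²·sin(360°/8) = 211.36 mm²); the cylinder at (10.5, 10) is absent (z outside [9.5, 15]); Taking the union: only the cone is present, so the union is just that shape — area = 211.36 mm²; the cylinder at (-1.5, 2.5) is absent (z outside [5, 28]); Taking the union: only that combined region is present, so the union is just that shape — area = 211.36 mm². So its area = 211.36 mm². Layer 148 (z = 14.8): the cone does not reach this height (z outside [0, 13.5]); the cylinder at (10.5, 10): section is a regular 8-gon, circumradius r=10 (area = (8/2)·10.000²·sin(360°/8) = 282.84 mm²); Combining (union): only the r=10 cylinder at (10.5, 10) is present, so the union is just that shape — area = 282.84 mm²; the r=5.5 cylinder at (-1.5, 2.5) contributes a regular 8-gon of circumradius 5.5 (area = (8/2)·5.500²·sin(360°/8) = 85.56 mm²); Combining (union): the regions partially overlap — summed areas 368.40 mm² minus the doubly-counted overlap 1.44 mm² gives 366.96 mm² — area = 366.96 mm². So its area = 366.96 mm². Layer 148 is larger (366.96 vs 211.36 mm²).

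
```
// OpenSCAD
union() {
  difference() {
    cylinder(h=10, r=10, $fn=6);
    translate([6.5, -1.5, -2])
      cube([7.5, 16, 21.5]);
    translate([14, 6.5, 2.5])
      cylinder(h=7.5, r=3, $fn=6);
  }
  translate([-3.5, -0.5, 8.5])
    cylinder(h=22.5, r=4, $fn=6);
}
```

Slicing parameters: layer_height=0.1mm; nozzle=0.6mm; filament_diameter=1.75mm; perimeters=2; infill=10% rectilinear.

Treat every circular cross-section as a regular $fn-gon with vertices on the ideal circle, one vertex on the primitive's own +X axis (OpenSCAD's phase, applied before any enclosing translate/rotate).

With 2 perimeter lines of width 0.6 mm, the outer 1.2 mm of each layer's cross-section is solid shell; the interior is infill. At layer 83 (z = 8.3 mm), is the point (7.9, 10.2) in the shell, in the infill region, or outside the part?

At z = 8.3 mm: the cylinder: section is a regular 6-gon, circumradius r=10; the cube at (6.5, -1.5) is present — its section is the full 7.5×16 rectangle; the r=3 cylinder at (14, 6.5) gives a regular 6-gon of circumradius 3 (constant along its height); After the difference (first − rest): starting from the r=10 cylinder, the 7.5×16 cube at (6.5, -1.5) partially overlaps it — only the 15.21 mm² overlap (of its 120.00 mm²) is removed, clipping the outline; the r=3 cylinder at (14, 6.5) misses the remaining region (no effect) — 1 connected region; the cylinder at (-3.5, -0.5) is not intersected at this z (z outside [8.5, 31]); Combining (union): only the result so far is present, so the union is just that shape — 1 connected region. Overall, the cross-section is a single solid region. The nearest boundary edge runs (5.00, 8.66)→(6.50, 6.06); distance from the point to it = 3.28 mm. The point is not inside any of the regions above, so it lies outside the cross-section (3.28 mm from the nearest boundary).

outside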